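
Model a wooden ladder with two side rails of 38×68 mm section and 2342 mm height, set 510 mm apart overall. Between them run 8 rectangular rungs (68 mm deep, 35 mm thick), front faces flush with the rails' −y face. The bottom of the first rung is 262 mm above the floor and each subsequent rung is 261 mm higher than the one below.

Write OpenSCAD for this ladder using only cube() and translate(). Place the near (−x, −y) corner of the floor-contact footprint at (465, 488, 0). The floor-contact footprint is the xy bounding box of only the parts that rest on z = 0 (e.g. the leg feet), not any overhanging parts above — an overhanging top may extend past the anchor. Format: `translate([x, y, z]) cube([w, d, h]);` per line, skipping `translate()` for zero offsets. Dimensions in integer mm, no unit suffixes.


translate([465, 488, 0]) cube([38, 68, 2342]);
translate([937, 488, 0]) cube([38, 68, 2342]);
translate([503, 488, 262]) cube([434, 68, 35]);
translate([503, 488, 523]) cube([434, 68, 35]);
translate([503, 488, 784]) cube([434, 68, 35]);
translate([503, 488, 1045]) cube([434, 68, 35]);
translate([503, 488, 1306]) cube([434, 68, 35]);
translate([503, 488, 1567]) cube([434, 68, 35]);
translate([503, 488, 1828]) cube([434, 68, 35]);
translate([503, 488, 2089]) cube([434, 68, 35]);


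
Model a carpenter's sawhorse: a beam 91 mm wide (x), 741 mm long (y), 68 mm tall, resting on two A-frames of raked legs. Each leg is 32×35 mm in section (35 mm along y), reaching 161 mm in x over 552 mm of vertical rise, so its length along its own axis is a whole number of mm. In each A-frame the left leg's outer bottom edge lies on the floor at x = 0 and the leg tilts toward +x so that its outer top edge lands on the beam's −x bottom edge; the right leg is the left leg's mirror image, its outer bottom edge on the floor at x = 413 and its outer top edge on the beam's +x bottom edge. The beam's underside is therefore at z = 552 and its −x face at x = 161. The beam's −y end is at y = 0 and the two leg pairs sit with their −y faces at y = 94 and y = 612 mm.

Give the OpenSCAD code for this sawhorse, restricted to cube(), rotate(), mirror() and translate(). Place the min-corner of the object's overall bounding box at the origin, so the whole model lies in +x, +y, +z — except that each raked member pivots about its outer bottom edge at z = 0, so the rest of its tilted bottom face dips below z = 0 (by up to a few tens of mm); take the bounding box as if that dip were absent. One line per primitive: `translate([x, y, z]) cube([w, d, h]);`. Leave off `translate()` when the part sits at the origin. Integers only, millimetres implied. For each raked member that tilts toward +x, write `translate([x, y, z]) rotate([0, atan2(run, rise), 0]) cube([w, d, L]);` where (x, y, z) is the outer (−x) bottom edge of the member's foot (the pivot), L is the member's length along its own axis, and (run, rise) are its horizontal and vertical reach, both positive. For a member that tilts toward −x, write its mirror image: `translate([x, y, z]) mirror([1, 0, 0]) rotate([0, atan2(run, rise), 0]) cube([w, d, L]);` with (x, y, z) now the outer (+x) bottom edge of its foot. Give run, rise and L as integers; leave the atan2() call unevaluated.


translate([161, 0, 552]) cube([91, 741, 68]);
translate([0, 94, 0]) rotate([0, atan2(161, 552), 0]) cube([32, 35, 575]);
translate([413, 94, 0]) mirror([1, 0, 0]) rotate([0, atan2(161, 552), 0]) cube([32, 35, 575]);
translate([0, 612, 0]) rotate([0, atan2(161, 552), 0]) cube([32, 35, 575]);
translate([413, 612, 0]) mirror([1, 0, 0]) rotate([0, atan2(161, 552), 0]) cube([32, 35, 575]);


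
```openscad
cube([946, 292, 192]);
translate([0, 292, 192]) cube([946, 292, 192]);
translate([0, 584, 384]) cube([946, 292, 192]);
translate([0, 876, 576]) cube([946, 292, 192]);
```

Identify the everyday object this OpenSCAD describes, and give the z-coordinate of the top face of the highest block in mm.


A staircase. The total rise is 768 mm.

4 identical blocks, each offset up and back from the previous — a staircase. Each step is 192 mm tall and there are 4 of them, so the total rise is 4 × 192 = 768 mm.


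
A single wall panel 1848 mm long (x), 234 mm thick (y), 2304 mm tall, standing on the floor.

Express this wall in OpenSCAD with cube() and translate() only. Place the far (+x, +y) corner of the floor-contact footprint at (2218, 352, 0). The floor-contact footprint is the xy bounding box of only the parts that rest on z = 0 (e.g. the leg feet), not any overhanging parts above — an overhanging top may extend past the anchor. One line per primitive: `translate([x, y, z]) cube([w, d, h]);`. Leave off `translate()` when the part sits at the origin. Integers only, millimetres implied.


translate([370, 118, 0]) cube([1848, 234, 2304]);


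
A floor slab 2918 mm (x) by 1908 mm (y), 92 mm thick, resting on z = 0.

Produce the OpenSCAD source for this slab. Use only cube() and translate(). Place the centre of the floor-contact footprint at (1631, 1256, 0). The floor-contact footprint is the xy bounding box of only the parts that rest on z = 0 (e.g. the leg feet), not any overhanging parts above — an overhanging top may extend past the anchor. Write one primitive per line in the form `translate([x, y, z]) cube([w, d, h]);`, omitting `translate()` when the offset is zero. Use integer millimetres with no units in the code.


translate([172, 302, 0]) cube([2918, 1908, 92]);


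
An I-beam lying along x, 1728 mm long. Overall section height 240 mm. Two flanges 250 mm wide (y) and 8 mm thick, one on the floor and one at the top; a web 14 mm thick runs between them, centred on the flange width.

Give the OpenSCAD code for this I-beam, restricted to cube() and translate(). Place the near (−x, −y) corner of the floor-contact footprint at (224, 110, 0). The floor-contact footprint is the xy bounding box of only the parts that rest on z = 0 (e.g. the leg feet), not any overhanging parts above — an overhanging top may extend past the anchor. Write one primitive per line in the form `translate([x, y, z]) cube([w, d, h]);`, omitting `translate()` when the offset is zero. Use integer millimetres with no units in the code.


translate([224, 110, 0]) cube([1728, 250, 8]);
translate([224, 228, 8]) cube([1728, 14, 224]);
translate([224, 110, 232]) cube([1728, 250, 8]);


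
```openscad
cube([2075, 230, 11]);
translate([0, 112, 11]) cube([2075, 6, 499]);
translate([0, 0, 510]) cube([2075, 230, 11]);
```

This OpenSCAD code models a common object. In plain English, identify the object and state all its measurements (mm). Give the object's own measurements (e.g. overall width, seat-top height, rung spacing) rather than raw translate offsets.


An I-beam lying along x, 2075 mm long. Overall section height 521 mm. Two flanges 230 mm wide (y) and 11 mm thick, one on the floor and one at the top; a web 6 mm thick runs between them, centred on the flange width.


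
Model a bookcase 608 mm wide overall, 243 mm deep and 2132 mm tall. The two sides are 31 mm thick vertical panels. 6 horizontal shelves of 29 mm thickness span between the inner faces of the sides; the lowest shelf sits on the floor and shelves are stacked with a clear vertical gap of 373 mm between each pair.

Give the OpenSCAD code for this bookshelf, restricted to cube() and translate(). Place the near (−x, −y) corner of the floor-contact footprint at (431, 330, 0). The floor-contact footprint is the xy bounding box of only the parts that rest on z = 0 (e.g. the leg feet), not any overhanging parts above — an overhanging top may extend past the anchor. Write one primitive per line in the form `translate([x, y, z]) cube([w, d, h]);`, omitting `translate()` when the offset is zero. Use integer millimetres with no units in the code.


translate([431, 330, 0]) cube([31, 243, 2132]);
translate([1008, 330, 0]) cube([31, 243, 2132]);
translate([462, 330, 0]) cube([546, 243, 29]);
translate([462, 330, 402]) cube([546, 243, 29]);
translate([462, 330, 804]) cube([546, 243, 29]);
translate([462, 330, 1206]) cube([546, 243, 29]);
translate([462, 330, 1608]) cube([546, 243, 29]);
translate([462, 330, 2010]) cube([546, 243, 29]);


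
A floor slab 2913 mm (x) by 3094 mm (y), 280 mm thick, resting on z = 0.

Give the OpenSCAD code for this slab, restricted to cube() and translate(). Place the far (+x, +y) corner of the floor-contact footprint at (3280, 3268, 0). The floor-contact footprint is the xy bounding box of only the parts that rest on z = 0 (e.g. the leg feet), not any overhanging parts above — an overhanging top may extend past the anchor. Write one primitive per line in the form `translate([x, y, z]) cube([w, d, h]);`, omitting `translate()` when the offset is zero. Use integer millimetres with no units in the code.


translate([367, 174, 0]) cube([2913, 3094, 280]);


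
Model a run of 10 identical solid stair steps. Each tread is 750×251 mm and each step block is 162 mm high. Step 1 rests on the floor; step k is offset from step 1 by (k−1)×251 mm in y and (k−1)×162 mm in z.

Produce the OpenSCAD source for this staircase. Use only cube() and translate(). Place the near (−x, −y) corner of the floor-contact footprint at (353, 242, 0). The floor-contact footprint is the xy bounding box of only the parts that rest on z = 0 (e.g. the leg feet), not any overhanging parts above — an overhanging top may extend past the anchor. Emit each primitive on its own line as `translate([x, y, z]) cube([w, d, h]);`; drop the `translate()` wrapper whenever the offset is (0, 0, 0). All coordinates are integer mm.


translate([353, 242, 0]) cube([750, 251, 162]);
translate([353, 493, 162]) cube([750, 251, 162]);
translate([353, 744, 324]) cube([750, 251, 162]);
translate([353, 995, 486]) cube([750, 251, 162]);
translate([353, 1246, 648]) cube([750, 251, 162]);
translate([353, 1497, 810]) cube([750, 251, 162]);
translate([353, 1748, 972]) cube([750, 251, 162]);
translate([353, 1999, 1134]) cube([750, 251, 162]);
translate([353, 2250, 1296]) cube([750, 251, 162]);
translate([353, 2501, 1458]) cube([750, 251, 162]);


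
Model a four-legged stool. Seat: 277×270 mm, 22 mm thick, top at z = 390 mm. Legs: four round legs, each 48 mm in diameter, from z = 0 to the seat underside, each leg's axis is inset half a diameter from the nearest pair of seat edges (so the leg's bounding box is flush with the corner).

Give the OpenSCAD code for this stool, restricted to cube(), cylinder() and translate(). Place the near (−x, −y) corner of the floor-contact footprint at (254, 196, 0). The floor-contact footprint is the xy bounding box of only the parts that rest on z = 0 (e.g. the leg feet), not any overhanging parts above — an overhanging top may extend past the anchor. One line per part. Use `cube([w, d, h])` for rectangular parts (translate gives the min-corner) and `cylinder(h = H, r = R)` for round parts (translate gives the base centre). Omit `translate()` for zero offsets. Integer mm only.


// leg_h = 390 - 22 = 368
translate([254, 196, 368]) cube([277, 270, 22]);
translate([278, 220, 0]) cylinder(h = 368, r = 24);
translate([507, 220, 0]) cylinder(h = 368, r = 24);
translate([278, 442, 0]) cylinder(h = 368, r = 24);
translate([507, 442, 0]) cylinder(h = 368, r = 24);


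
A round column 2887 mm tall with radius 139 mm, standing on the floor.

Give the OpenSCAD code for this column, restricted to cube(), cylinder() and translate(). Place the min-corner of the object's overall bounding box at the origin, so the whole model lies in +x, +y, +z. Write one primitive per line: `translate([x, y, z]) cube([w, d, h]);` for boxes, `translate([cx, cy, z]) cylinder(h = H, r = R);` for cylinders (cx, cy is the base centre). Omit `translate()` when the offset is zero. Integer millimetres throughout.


translate([139, 139, 0]) cylinder(h = 2887, r = 139);


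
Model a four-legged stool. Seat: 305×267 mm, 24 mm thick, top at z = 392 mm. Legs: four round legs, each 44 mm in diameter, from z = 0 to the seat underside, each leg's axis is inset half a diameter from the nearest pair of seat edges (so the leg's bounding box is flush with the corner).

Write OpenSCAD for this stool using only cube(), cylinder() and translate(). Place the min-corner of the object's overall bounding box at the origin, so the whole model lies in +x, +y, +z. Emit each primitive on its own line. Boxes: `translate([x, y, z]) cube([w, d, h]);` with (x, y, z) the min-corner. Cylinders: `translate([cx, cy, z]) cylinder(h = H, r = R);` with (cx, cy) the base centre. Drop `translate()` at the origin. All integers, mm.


translate([0, 0, 368]) cube([305, 267, 24]);
translate([22, 22, 0]) cylinder(h = 368, r = 22);
translate([283, 22, 0]) cylinder(h = 368, r = 22);
translate([22, 245, 0]) cylinder(h = 368, r = 22);
translate([283, 245, 0]) cylinder(h = 368, r = 22);


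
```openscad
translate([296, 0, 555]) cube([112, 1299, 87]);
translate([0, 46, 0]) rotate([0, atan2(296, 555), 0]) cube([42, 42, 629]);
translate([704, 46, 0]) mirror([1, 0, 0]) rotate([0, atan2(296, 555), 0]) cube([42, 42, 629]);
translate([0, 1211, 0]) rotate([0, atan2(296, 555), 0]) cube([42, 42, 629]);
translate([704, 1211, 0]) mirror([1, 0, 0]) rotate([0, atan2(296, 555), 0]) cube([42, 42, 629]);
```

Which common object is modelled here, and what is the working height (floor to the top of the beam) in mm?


A sawhorse. The overall height is 642 mm.

A beam across two mirrored pairs of raked legs — a sawhorse. The beam's underside is at z = 555 (matching the legs' vertical rise in atan2(296, 555)) and the beam is 87 mm tall, so its top is at 555 + 87 = 642 mm. The raked legs top out at the beam's underside, so that is the highest point.


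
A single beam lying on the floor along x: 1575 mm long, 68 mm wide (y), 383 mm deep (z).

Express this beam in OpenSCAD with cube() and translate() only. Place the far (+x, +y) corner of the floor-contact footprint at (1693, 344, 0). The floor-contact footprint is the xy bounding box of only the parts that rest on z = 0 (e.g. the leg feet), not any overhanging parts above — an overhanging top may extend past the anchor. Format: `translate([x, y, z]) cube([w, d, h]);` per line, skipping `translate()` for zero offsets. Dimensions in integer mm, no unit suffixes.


translate([118, 276, 0]) cube([1575, 68, 383]);


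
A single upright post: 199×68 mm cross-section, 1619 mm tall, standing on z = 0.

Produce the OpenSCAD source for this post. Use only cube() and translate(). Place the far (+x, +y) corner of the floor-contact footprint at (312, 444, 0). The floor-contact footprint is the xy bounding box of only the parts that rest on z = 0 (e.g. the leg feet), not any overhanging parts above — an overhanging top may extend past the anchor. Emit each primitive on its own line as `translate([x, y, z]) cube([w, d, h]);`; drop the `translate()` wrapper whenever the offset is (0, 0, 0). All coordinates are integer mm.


translate([113, 376, 0]) cube([199, 68, 1619]);


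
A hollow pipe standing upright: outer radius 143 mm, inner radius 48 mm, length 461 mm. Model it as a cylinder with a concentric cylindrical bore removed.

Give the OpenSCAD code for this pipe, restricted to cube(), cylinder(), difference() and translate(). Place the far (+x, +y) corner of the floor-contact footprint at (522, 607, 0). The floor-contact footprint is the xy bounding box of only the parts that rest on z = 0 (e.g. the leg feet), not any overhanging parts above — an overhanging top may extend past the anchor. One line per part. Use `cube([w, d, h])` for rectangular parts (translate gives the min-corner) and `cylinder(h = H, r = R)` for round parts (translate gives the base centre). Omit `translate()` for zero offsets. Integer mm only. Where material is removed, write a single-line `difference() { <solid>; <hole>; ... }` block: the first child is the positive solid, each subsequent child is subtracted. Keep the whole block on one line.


difference() { translate([379, 464, 0]) cylinder(h = 461, r = 143); translate([379, 464, 0]) cylinder(h = 461, r = 48); }


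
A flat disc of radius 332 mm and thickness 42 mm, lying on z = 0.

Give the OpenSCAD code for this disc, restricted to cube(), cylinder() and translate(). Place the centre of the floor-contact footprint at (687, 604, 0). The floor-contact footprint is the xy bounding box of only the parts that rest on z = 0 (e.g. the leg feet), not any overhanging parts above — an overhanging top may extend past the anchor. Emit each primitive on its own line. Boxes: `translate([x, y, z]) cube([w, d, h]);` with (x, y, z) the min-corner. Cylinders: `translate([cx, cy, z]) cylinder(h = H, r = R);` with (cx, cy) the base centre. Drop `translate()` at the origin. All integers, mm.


translate([687, 604, 0]) cylinder(h = 42, r = 332);


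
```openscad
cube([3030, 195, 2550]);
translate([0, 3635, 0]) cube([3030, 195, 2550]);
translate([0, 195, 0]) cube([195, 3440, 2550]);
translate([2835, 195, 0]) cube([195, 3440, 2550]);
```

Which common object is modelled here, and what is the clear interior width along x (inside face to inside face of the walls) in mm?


A house (or room) frame. The interior width is 2640 mm.

Four 2550 mm walls enclosing a rectangle with no floor or roof — a room or house frame. Outside width is 3030 mm and wall thickness is 195 mm, so the interior width is 3030 − 2 × 195 = 2640 mm.


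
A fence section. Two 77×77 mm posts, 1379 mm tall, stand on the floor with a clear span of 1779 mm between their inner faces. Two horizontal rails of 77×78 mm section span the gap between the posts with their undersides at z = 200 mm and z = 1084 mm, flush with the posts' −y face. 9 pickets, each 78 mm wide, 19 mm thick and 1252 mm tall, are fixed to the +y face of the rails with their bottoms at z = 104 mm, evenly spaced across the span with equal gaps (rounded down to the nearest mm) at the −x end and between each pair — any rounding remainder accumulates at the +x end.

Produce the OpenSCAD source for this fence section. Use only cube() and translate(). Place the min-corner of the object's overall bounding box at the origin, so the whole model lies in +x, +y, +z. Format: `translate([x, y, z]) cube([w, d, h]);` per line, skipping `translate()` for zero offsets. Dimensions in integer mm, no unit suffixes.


cube([77, 77, 1379]);
translate([1856, 0, 0]) cube([77, 77, 1379]);
translate([77, 0, 200]) cube([1779, 77, 78]);
translate([77, 0, 1084]) cube([1779, 77, 78]);
translate([184, 77, 104]) cube([78, 19, 1252]);
translate([369, 77, 104]) cube([78, 19, 1252]);
translate([554, 77, 104]) cube([78, 19, 1252]);
translate([739, 77, 104]) cube([78, 19, 1252]);
translate([924, 77, 104]) cube([78, 19, 1252]);
translate([1109, 77, 104]) cube([78, 19, 1252]);
translate([1294, 77, 104]) cube([78, 19, 1252]);
translate([1479, 77, 104]) cube([78, 19, 1252]);
translate([1664, 77, 104]) cube([78, 19, 1252]);


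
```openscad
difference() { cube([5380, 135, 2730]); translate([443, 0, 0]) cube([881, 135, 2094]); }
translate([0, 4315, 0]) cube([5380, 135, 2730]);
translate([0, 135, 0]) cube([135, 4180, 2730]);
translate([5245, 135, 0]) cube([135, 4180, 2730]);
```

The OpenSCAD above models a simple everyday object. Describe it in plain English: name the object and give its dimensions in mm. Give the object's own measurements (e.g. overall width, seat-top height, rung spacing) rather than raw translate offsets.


A single room: four walls, each 2730 mm tall and 135 mm thick, enclosing an outside footprint 5380×4450 mm (x × y), no floor or roof. The front and back walls (−y and +y sides) run the full x-width; the side walls fit between their inner faces. A door opening 881 mm wide and 2094 mm tall is cut through the front wall from the floor up, its −x edge 443 mm from the wall's −x end.


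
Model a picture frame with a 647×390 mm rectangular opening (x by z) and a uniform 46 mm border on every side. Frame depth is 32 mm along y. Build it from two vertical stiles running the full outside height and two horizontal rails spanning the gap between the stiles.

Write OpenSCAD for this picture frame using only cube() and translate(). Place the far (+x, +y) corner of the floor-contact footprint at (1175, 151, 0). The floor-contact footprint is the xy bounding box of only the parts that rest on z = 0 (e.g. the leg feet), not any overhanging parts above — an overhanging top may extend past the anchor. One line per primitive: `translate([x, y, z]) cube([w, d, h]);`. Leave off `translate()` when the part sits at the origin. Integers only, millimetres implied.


translate([436, 119, 0]) cube([46, 32, 482]);
translate([1129, 119, 0]) cube([46, 32, 482]);
translate([482, 119, 0]) cube([647, 32, 46]);
translate([482, 119, 436]) cube([647, 32, 46]);


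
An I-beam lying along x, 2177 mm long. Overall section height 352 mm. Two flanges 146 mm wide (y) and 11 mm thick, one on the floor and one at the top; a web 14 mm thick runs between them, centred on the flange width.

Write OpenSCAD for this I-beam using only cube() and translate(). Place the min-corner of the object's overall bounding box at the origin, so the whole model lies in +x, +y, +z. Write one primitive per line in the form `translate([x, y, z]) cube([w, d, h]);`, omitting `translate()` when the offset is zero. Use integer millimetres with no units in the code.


cube([2177, 146, 11]);
translate([0, 66, 11]) cube([2177, 14, 330]);
translate([0, 0, 341]) cube([2177, 146, 11]);


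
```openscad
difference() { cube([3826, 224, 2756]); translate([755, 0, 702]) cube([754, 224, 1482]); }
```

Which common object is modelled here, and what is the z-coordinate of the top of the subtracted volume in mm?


A wall with a window opening. The window head height is 2184 mm.

A wall with a rectangular opening subtracted — a window. Sill at z = 702, opening 1482 mm tall, so the head is at 702 + 1482 = 2184 mm.


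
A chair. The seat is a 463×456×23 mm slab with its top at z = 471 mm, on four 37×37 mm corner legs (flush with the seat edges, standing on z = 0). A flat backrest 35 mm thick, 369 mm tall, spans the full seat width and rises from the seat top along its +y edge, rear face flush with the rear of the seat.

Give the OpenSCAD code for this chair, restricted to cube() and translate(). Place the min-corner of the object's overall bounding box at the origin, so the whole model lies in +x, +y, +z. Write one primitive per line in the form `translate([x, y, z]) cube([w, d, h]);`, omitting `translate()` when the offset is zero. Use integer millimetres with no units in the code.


translate([0, 0, 448]) cube([463, 456, 23]);
cube([37, 37, 448]);
translate([426, 0, 0]) cube([37, 37, 448]);
translate([0, 419, 0]) cube([37, 37, 448]);
translate([426, 419, 0]) cube([37, 37, 448]);
translate([0, 421, 471]) cube([463, 35, 369]);


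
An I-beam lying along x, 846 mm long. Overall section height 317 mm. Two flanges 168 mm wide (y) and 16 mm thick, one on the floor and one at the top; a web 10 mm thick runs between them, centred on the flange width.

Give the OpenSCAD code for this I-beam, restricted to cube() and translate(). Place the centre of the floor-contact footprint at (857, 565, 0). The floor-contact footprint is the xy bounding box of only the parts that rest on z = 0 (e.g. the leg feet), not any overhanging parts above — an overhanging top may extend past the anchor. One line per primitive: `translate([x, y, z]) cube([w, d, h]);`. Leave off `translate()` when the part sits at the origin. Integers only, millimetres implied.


translate([434, 481, 0]) cube([846, 168, 16]);
translate([434, 560, 16]) cube([846, 10, 285]);
translate([434, 481, 301]) cube([846, 168, 16]);


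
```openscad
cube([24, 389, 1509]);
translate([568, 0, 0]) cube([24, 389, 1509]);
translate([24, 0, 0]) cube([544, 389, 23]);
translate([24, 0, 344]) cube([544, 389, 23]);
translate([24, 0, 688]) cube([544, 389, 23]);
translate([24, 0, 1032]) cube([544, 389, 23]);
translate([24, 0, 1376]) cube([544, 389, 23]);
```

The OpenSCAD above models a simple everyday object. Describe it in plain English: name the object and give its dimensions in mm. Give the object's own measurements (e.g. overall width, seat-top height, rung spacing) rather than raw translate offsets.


An open bookshelf. Two side panels, each 24 mm thick, 389 mm deep and 1509 mm tall, stand 592 mm apart (outside-to-outside). Between them sit 5 shelves, each 23 mm thick and 389 mm deep, spanning the full gap between the sides. The bottom shelf rests on the floor (its underside at z = 0) and the clear gap between one shelf's top and the next shelf's underside is 321 mm.


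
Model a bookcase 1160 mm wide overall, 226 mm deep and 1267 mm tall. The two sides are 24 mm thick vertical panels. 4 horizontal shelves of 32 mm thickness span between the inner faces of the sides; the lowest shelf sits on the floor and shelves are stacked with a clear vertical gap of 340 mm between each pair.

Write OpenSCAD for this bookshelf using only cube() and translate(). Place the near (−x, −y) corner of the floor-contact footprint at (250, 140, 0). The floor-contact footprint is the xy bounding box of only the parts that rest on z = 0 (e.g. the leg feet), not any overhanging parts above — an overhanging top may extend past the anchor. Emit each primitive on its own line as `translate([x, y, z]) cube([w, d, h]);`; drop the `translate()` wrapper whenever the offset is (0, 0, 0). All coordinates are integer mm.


translate([250, 140, 0]) cube([24, 226, 1267]);
translate([1386, 140, 0]) cube([24, 226, 1267]);
translate([274, 140, 0]) cube([1112, 226, 32]);
translate([274, 140, 372]) cube([1112, 226, 32]);
translate([274, 140, 744]) cube([1112, 226, 32]);
translate([274, 140, 1116]) cube([1112, 226, 32]);


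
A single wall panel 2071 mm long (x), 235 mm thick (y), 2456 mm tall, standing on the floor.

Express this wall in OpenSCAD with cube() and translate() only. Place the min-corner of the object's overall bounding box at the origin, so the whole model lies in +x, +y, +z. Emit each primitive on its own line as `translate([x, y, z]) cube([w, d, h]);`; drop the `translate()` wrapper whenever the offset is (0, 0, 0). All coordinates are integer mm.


cube([2071, 235, 2456]);


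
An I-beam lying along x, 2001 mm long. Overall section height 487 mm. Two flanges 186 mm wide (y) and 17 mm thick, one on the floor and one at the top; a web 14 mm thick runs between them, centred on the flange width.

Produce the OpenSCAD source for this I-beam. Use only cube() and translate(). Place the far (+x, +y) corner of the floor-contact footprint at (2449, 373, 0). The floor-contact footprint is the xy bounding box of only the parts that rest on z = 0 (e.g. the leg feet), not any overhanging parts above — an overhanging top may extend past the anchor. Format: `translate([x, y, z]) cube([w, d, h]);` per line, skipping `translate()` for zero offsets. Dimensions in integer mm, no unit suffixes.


translate([448, 187, 0]) cube([2001, 186, 17]);
translate([448, 273, 17]) cube([2001, 14, 453]);
translate([448, 187, 470]) cube([2001, 186, 17]);


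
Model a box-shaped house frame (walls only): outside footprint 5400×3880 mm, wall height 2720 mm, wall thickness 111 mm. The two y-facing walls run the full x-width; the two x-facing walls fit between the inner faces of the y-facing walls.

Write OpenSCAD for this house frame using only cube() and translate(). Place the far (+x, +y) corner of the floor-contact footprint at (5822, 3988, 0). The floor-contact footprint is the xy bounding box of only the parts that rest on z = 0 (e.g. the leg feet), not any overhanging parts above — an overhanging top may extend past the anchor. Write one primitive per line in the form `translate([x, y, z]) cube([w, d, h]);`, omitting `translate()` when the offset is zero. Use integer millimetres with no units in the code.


translate([422, 108, 0]) cube([5400, 111, 2720]);
translate([422, 3877, 0]) cube([5400, 111, 2720]);
translate([422, 219, 0]) cube([111, 3658, 2720]);
translate([5711, 219, 0]) cube([111, 3658, 2720]);


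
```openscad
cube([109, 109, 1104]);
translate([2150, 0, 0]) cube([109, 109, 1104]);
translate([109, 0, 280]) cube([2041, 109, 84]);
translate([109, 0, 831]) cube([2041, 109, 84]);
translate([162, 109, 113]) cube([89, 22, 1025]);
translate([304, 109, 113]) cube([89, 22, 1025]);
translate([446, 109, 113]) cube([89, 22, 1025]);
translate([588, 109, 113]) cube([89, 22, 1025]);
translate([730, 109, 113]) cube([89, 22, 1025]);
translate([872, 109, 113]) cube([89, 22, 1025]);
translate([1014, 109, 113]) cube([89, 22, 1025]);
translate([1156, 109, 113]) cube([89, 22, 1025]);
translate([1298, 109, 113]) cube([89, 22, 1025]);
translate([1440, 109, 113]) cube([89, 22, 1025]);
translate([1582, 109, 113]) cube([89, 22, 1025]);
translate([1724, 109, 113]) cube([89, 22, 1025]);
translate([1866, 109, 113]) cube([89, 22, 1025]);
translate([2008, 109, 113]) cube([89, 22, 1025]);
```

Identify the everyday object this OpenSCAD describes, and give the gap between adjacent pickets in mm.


A fence section. The picket gap is 53 mm.

Two posts, two rails, 14 pickets — a fence section. Span 2041 mm holds 14 pickets of 89 mm with 15 equal gaps: ⌊(2041 − 14·89) / 15⌋ = 53 mm.


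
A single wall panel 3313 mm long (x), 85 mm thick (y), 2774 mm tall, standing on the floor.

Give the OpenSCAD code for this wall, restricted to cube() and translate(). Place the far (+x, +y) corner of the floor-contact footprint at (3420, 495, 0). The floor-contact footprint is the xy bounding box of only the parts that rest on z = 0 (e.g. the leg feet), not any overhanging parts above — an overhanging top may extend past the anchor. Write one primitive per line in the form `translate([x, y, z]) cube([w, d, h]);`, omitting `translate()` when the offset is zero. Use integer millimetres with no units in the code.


translate([107, 410, 0]) cube([3313, 85, 2774]);


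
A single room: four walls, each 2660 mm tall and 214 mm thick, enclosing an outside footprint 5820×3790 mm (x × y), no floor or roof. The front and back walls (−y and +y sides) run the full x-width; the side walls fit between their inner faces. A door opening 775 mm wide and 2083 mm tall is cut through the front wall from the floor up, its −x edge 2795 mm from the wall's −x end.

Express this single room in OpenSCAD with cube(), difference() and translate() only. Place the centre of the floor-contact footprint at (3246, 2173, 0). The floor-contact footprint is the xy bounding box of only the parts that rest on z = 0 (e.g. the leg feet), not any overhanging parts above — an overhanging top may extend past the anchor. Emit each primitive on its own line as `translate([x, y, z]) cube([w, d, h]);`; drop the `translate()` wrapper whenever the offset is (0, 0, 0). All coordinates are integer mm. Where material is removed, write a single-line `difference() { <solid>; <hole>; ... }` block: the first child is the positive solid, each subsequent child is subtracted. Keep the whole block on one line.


difference() { translate([336, 278, 0]) cube([5820, 214, 2660]); translate([3131, 278, 0]) cube([775, 214, 2083]); }
translate([336, 3854, 0]) cube([5820, 214, 2660]);
translate([336, 492, 0]) cube([214, 3362, 2660]);
translate([5942, 492, 0]) cube([214, 3362, 2660]);


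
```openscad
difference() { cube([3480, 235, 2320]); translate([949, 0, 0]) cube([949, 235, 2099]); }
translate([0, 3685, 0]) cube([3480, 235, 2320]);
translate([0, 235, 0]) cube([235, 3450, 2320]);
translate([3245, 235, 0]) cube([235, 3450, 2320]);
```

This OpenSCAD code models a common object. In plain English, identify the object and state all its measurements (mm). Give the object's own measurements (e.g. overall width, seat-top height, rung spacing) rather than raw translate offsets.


A single room: four walls, each 2320 mm tall and 235 mm thick, enclosing an outside footprint 3480×3920 mm (x × y), no floor or roof. The front and back walls (−y and +y sides) run the full x-width; the side walls fit between their inner faces. A door opening 949 mm wide and 2099 mm tall is cut through the front wall from the floor up, its −x edge 949 mm from the wall's −x end.


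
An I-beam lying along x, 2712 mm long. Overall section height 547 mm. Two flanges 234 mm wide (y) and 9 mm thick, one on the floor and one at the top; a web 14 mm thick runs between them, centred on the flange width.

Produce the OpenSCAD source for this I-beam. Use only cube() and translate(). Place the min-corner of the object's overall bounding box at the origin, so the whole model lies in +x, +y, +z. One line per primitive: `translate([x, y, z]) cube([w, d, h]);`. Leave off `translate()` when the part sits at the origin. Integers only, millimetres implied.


cube([2712, 234, 9]);
translate([0, 110, 9]) cube([2712, 14, 529]);
translate([0, 0, 538]) cube([2712, 234, 9]);


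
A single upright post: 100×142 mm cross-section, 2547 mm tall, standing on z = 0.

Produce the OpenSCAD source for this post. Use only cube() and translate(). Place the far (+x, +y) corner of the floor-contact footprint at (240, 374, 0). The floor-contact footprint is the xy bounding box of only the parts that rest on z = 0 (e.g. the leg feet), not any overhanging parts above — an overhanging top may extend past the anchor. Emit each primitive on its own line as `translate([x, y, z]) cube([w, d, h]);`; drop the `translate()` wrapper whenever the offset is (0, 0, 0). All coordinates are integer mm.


translate([140, 232, 0]) cube([100, 142, 2547]);


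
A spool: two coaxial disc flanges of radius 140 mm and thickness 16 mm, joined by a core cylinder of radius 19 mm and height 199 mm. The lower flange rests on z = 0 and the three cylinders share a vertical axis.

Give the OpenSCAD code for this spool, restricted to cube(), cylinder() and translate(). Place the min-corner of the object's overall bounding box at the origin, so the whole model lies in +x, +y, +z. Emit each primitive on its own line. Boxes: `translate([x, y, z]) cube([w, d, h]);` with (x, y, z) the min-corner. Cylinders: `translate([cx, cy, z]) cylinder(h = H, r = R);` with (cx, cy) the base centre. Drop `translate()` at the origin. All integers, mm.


translate([140, 140, 0]) cylinder(h = 16, r = 140);
translate([140, 140, 16]) cylinder(h = 199, r = 19);
translate([140, 140, 215]) cylinder(h = 16, r = 140);


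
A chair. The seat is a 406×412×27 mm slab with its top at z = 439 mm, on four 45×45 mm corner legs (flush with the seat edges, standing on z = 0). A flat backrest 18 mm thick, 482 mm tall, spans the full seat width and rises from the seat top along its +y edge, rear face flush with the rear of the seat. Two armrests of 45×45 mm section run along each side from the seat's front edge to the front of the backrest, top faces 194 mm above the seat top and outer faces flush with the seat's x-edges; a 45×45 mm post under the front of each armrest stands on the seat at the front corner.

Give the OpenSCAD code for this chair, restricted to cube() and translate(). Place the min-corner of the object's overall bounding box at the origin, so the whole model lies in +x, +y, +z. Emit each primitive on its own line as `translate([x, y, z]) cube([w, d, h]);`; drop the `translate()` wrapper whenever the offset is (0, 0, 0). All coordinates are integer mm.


translate([0, 0, 412]) cube([406, 412, 27]);
cube([45, 45, 412]);
translate([361, 0, 0]) cube([45, 45, 412]);
translate([0, 367, 0]) cube([45, 45, 412]);
translate([361, 367, 0]) cube([45, 45, 412]);
translate([0, 394, 439]) cube([406, 18, 482]);
translate([0, 0, 588]) cube([45, 394, 45]);
translate([361, 0, 588]) cube([45, 394, 45]);
translate([0, 0, 439]) cube([45, 45, 149]);
translate([361, 0, 439]) cube([45, 45, 149]);


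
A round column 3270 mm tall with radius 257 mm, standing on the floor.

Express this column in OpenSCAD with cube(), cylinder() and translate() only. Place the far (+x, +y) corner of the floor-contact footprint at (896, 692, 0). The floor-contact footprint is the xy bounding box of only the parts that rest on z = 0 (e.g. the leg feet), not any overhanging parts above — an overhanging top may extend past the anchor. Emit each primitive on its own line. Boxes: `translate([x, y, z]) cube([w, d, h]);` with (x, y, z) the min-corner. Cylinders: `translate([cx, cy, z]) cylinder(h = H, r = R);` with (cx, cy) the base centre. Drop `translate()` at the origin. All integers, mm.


translate([639, 435, 0]) cylinder(h = 3270, r = 257);


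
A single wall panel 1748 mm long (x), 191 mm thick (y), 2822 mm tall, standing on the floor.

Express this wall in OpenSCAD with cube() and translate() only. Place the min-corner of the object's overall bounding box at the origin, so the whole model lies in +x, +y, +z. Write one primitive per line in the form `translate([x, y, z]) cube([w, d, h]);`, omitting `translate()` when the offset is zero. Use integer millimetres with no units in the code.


cube([1748, 191, 2822]);


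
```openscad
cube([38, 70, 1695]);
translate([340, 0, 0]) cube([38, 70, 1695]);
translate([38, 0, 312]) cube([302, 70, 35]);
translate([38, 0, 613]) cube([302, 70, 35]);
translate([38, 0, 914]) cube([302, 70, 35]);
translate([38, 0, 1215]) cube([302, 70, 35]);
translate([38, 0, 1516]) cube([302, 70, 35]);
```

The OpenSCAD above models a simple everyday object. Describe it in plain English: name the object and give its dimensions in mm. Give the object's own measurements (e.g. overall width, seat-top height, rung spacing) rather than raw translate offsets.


A straight ladder. Two 38×70 mm vertical rails, 1695 mm tall, stand 378 mm apart (outside-to-outside) with their front faces coplanar on the −y side. 5 rungs, each 70 mm deep and 35 mm tall, span between the inner faces of the rails, front faces flush with the rails. The lowest rung's underside is at z = 312 mm and rungs are spaced 301 mm apart (underside to underside).


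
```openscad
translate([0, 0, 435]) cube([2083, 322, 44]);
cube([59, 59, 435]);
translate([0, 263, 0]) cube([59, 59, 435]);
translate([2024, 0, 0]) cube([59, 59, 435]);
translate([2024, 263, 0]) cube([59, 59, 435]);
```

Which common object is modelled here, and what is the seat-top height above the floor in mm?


A bench. The seat-top height is 479 mm.

A long slab on four corner posts — a bench. The slab sits at z = 435 with thickness 44, so the top is 435 + 44 = 479 mm.


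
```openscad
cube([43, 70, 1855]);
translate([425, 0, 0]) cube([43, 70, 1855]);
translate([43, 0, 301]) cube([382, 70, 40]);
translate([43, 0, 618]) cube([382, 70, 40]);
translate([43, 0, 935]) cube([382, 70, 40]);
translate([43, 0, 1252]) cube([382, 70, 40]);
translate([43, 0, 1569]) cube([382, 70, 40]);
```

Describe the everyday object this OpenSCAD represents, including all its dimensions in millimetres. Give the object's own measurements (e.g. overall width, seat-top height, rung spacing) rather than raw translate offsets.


A straight ladder. Two 43×70 mm vertical rails, 1855 mm tall, stand 468 mm apart (outside-to-outside) with their front faces coplanar on the −y side. 5 rungs, each 70 mm deep and 40 mm tall, span between the inner faces of the rails, front faces flush with the rails. The lowest rung's underside is at z = 301 mm and rungs are spaced 317 mm apart (underside to underside).


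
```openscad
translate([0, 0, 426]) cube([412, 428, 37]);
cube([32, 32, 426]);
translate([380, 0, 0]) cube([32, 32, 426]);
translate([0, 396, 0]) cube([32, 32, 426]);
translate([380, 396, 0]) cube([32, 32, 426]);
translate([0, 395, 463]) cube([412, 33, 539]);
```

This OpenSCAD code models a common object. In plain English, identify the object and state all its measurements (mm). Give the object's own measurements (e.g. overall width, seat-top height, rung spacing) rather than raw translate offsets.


A chair. The seat is a 412×428×37 mm slab with its top at z = 463 mm, on four 32×32 mm corner legs (flush with the seat edges, standing on z = 0). A flat backrest 33 mm thick, 539 mm tall, spans the full seat width and rises from the seat top along its +y edge, rear face flush with the rear of the seat.


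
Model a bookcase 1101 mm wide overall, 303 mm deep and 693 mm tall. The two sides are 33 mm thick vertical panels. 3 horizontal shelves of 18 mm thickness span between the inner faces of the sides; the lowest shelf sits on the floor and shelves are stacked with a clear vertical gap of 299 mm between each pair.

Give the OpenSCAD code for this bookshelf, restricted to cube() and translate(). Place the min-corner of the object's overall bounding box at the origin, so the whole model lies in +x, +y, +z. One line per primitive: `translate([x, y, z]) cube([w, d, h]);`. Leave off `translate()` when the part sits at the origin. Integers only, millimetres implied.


cube([33, 303, 693]);
translate([1068, 0, 0]) cube([33, 303, 693]);
translate([33, 0, 0]) cube([1035, 303, 18]);
translate([33, 0, 317]) cube([1035, 303, 18]);
translate([33, 0, 634]) cube([1035, 303, 18]);
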